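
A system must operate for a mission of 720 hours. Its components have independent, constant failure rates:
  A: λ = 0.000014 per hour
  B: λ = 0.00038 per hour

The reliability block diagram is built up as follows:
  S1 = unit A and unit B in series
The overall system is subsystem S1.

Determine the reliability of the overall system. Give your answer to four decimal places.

0.7530

R(A) = exp(−0.000014 × 720) = 0.989971
R(B) = exp(−0.00038 × 720) = 0.760636
Series (A and B): 0.989971 × 0.760636 = 0.7530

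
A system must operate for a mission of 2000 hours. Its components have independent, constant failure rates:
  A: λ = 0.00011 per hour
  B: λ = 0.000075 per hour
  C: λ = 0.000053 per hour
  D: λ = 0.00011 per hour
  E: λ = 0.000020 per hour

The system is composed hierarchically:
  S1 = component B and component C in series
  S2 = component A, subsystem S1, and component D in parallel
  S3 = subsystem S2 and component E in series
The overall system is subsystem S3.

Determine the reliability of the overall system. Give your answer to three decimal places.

R(A) = exp(−0.00011 × 2000) = 0.80252
R(B) = exp(−0.000075 × 2000) = 0.86071
R(C) = exp(−0.000053 × 2000) = 0.89942
R(D) = exp(−0.00011 × 2000) = 0.80252
R(E) = exp(−0.000020 × 2000) = 0.96079
Series (B and C): 0.86071 × 0.89942 = 0.77414
Parallel (A, [0.77414], and D): 1 − (1 − 0.80252)(1 − 0.77414)(1 − 0.80252) = 0.99119
Series ([0.99119] and E): 0.99119 × 0.96079 = 0.952

0.952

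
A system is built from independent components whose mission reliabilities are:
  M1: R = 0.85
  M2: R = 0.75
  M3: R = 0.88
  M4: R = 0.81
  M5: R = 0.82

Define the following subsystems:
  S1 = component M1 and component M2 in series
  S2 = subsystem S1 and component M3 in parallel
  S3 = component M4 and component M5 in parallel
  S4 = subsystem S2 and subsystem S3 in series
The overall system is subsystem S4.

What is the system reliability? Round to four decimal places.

0.9238

Series (M1 and M2): 0.850000 × 0.750000 = 0.637500
Parallel ([0.637500] and M3): 1 − (1 − 0.637500)(1 − 0.880000) = 0.956500
Parallel (M4 and M5): 1 − (1 − 0.810000)(1 − 0.820000) = 0.965800
Series ([0.956500] and [0.965800]): 0.956500 × 0.965800 = 0.9238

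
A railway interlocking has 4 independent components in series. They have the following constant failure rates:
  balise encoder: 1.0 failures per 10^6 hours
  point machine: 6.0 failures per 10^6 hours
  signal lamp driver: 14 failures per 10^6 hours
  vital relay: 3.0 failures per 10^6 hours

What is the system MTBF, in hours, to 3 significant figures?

Series of exponential components: λ_sys = Σ λ_i
λ_sys = 0.0000010 + 0.0000060 + 0.000014 + 0.0000030 = 2.4000e-05 /h
MTBF = 1 / λ_sys = 41700 h

41700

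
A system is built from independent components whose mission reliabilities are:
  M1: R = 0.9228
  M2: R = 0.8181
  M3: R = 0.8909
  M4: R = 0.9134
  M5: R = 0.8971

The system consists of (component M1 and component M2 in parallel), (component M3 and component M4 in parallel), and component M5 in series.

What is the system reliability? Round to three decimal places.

Parallel (M1 and M2): 1 − (1 − 0.92280)(1 − 0.81810) = 0.98596
Parallel (M3 and M4): 1 − (1 − 0.89090)(1 − 0.91340) = 0.99055
Series ([0.98596], [0.99055], and M5): 0.98596 × 0.99055 × 0.89710 = 0.876

0.876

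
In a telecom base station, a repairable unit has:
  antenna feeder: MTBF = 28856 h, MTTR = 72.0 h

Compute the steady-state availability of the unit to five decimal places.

0.99751

A(antenna feeder) = MTBF/(MTBF+MTTR) = 28856/(28856+72.0) = 0.99751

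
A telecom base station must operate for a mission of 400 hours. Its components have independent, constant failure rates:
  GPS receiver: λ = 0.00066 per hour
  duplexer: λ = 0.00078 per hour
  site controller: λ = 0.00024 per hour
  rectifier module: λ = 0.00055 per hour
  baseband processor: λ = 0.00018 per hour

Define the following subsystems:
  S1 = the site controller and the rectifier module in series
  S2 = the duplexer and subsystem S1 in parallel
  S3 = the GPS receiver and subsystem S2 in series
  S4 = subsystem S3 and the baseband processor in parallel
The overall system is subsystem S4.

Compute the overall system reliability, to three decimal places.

0.980

R(GPS receiver) = exp(−0.00066 × 400) = 0.76797
R(duplexer) = exp(−0.00078 × 400) = 0.73198
R(site controller) = exp(−0.00024 × 400) = 0.90846
R(rectifier module) = exp(−0.00055 × 400) = 0.80252
R(baseband processor) = exp(−0.00018 × 400) = 0.93053
Series (site controller and rectifier module): 0.90846 × 0.80252 = 0.72906
Parallel (duplexer and [0.72906]): 1 − (1 − 0.73198)(1 − 0.72906) = 0.92738
Series (GPS receiver and [0.92738]): 0.76797 × 0.92738 = 0.71220
Parallel ([0.71220] and baseband processor): 1 − (1 − 0.71220)(1 − 0.93053) = 0.980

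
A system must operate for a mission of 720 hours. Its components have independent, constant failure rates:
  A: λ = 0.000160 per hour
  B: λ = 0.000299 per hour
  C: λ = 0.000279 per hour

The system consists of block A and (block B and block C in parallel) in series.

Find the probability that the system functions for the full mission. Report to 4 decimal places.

R(A) = exp(−0.000160 × 720) = 0.891188
R(B) = exp(−0.000299 × 720) = 0.806316
R(C) = exp(−0.000279 × 720) = 0.818011
Parallel (B and C): 1 − (1 − 0.806316)(1 − 0.818011) = 0.964752
Series (A and [0.964752]): 0.891188 × 0.964752 = 0.8598

0.8598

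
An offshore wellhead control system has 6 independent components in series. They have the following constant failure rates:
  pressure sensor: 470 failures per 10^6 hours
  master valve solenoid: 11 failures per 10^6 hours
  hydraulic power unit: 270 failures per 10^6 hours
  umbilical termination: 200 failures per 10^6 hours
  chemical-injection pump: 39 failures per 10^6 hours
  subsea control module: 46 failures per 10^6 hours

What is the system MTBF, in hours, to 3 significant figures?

965

Series of exponential components: λ_sys = Σ λ_i
λ_sys = 0.00047 + 0.000011 + 0.00027 + 0.00020 + 0.000039 + 0.000046 = 1.0360e-03 /h
MTBF = 1 / λ_sys = 965 h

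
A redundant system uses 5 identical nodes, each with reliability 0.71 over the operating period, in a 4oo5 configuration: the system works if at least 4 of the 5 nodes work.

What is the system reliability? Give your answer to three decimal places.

0.549

R = Σ_{i=4}^{5} C(5,i) p^i (1−p)^{5−i} with p = 0.71
C(5,4)·0.71^4·0.29^1 = 0.36847
C(5,5)·0.71^5·0.29^0 = 0.18042
Sum = 0.549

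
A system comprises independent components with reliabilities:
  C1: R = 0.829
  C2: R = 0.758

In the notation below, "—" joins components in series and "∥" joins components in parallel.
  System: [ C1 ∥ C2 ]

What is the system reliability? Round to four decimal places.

0.9586

Parallel (C1 and C2): 1 − (1 − 0.829000)(1 − 0.758000) = 0.9586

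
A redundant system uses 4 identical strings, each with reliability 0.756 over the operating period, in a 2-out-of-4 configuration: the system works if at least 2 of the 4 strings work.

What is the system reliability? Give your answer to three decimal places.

0.953

R = Σ_{i=2}^{4} C(4,i) p^i (1−p)^{4−i} with p = 0.756
C(4,2)·0.756^2·0.244^2 = 0.20416
C(4,3)·0.756^3·0.244^1 = 0.42171
C(4,4)·0.756^4·0.244^0 = 0.32665
Sum = 0.953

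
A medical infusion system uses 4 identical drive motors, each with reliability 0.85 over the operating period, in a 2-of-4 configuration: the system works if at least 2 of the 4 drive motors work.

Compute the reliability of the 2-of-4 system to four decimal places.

R = Σ_{i=2}^{4} C(4,i) p^i (1−p)^{4−i} with p = 0.85
C(4,2)·0.85^2·0.15^2 = 0.097538
C(4,3)·0.85^3·0.15^1 = 0.368475
C(4,4)·0.85^4·0.15^0 = 0.522006
Sum = 0.9880

0.9880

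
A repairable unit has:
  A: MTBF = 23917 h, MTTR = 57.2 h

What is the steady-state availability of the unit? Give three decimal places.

A(A) = MTBF/(MTBF+MTTR) = 23917/(23917+57.2) = 0.998

0.998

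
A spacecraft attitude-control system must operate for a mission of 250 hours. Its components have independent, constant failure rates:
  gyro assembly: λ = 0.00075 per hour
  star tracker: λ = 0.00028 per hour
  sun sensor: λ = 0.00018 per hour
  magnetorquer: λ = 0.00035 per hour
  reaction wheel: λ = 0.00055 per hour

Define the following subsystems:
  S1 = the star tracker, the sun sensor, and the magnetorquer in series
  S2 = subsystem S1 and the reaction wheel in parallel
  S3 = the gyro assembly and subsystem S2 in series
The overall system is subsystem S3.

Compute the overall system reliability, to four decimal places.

R(gyro assembly) = exp(−0.00075 × 250) = 0.829029
R(star tracker) = exp(−0.00028 × 250) = 0.932394
R(sun sensor) = exp(−0.00018 × 250) = 0.955997
R(magnetorquer) = exp(−0.00035 × 250) = 0.916219
R(reaction wheel) = exp(−0.00055 × 250) = 0.871534
Series (star tracker, sun sensor, and magnetorquer): 0.932394 × 0.955997 × 0.916219 = 0.816686
Parallel ([0.816686] and reaction wheel): 1 − (1 − 0.816686)(1 − 0.871534) = 0.976450
Series (gyro assembly and [0.976450]): 0.829029 × 0.976450 = 0.8095

0.8095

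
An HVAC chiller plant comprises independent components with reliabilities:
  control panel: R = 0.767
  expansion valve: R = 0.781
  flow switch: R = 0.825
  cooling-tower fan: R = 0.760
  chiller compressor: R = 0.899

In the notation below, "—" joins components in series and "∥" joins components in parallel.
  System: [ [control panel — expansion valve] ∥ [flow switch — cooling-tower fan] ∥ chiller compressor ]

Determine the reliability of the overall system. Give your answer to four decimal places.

0.9849

Series (control panel and expansion valve): 0.767000 × 0.781000 = 0.599027
Series (flow switch and cooling-tower fan): 0.825000 × 0.760000 = 0.627000
Parallel ([0.599027], [0.627000], and chiller compressor): 1 − (1 − 0.599027)(1 − 0.627000)(1 − 0.899000) = 0.9849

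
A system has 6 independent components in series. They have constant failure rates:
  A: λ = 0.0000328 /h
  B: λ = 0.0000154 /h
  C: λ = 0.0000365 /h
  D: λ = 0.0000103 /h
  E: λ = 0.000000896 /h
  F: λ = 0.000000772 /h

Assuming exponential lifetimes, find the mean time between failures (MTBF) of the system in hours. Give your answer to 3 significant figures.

Series of exponential components: λ_sys = Σ λ_i
λ_sys = 0.0000328 + 0.0000154 + 0.0000365 + 0.0000103 + 0.000000896 + 0.000000772 = 9.6668e-05 /h
MTBF = 1 / λ_sys = 10300 h

10300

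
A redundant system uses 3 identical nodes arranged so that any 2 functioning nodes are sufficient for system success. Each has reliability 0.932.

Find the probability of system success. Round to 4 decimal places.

0.9868

R = Σ_{i=2}^{3} C(3,i) p^i (1−p)^{3−i} with p = 0.932
C(3,2)·0.932^2·0.068^1 = 0.177199
C(3,3)·0.932^3·0.068^0 = 0.809558
Sum = 0.9868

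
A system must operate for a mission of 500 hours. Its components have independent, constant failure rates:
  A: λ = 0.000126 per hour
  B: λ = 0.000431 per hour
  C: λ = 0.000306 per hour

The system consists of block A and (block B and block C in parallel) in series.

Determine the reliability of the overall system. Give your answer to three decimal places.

R(A) = exp(−0.000126 × 500) = 0.93894
R(B) = exp(−0.000431 × 500) = 0.80614
R(C) = exp(−0.000306 × 500) = 0.85813
Parallel (B and C): 1 − (1 − 0.80614)(1 − 0.85813) = 0.97250
Series (A and [0.97250]): 0.93894 × 0.97250 = 0.913

0.913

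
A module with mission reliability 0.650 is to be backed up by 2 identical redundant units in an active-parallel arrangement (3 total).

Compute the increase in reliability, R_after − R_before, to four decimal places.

0.3071

R_before = 0.650
R_after = 1 − (1 − 0.650)^3 = 0.9571
ΔR = 0.9571 − 0.650 = 0.3071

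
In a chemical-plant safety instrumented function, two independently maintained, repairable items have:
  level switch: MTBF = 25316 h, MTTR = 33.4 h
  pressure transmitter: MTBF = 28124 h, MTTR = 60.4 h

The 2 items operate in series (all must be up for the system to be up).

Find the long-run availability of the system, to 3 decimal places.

0.997

A(level switch) = MTBF/(MTBF+MTTR) = 25316/(25316+33.4) = 0.998682
A(pressure transmitter) = MTBF/(MTBF+MTTR) = 28124/(28124+60.4) = 0.997857
Series availability: 0.998682 × 0.997857 = 0.997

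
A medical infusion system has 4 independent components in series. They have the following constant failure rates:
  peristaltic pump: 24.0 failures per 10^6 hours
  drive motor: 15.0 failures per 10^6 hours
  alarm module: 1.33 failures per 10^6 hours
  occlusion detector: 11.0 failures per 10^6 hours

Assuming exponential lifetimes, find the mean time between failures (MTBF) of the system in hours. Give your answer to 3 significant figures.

Series of exponential components: λ_sys = Σ λ_i
λ_sys = 0.0000240 + 0.0000150 + 0.00000133 + 0.0000110 = 5.1330e-05 /h
MTBF = 1 / λ_sys = 19500 h

19500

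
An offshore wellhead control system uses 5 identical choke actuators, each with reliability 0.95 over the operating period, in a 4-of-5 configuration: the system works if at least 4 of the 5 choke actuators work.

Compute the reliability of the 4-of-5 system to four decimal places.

0.9774

R = Σ_{i=4}^{5} C(5,i) p^i (1−p)^{5−i} with p = 0.95
C(5,4)·0.95^4·0.05^1 = 0.203627
C(5,5)·0.95^5·0.05^0 = 0.773781
Sum = 0.9774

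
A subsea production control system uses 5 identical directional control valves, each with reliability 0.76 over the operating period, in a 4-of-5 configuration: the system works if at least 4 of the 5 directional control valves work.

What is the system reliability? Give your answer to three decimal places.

0.654

R = Σ_{i=4}^{5} C(5,i) p^i (1−p)^{5−i} with p = 0.76
C(5,4)·0.76^4·0.24^1 = 0.40035
C(5,5)·0.76^5·0.24^0 = 0.25355
Sum = 0.654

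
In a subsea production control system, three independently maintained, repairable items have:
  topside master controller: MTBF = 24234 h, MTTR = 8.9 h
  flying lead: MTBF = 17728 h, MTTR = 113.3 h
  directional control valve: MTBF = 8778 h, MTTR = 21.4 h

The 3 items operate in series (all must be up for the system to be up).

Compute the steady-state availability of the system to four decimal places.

0.9909

A(topside master controller) = MTBF/(MTBF+MTTR) = 24234/(24234+8.9) = 0.999633
A(flying lead) = MTBF/(MTBF+MTTR) = 17728/(17728+113.3) = 0.993650
A(directional control valve) = MTBF/(MTBF+MTTR) = 8778/(8778+21.4) = 0.997568
Series availability: 0.999633 × 0.993650 × 0.997568 = 0.9909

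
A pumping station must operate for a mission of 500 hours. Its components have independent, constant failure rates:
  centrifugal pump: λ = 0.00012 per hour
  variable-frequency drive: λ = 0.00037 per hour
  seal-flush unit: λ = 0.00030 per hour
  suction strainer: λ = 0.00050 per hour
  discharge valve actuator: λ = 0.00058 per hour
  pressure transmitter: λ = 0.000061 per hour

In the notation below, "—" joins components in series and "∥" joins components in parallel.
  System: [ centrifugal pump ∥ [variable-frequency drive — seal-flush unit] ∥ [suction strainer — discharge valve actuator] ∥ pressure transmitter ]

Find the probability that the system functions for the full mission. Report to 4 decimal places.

R(centrifugal pump) = exp(−0.00012 × 500) = 0.941765
R(variable-frequency drive) = exp(−0.00037 × 500) = 0.831104
R(seal-flush unit) = exp(−0.00030 × 500) = 0.860708
R(suction strainer) = exp(−0.00050 × 500) = 0.778801
R(discharge valve actuator) = exp(−0.00058 × 500) = 0.748264
R(pressure transmitter) = exp(−0.000061 × 500) = 0.969960
Series (variable-frequency drive and seal-flush unit): 0.831104 × 0.860708 = 0.715338
Series (suction strainer and discharge valve actuator): 0.778801 × 0.748264 = 0.582749
Parallel (centrifugal pump, [0.715338], [0.582749], and pressure transmitter): 1 − (1 − 0.941765)(1 − 0.715338)(1 − 0.582749)(1 − 0.969960) = 0.9998

0.9998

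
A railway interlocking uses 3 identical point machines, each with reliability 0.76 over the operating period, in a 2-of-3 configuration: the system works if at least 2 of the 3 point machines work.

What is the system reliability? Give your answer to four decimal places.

0.8548

R = Σ_{i=2}^{3} C(3,i) p^i (1−p)^{3−i} with p = 0.76
C(3,2)·0.76^2·0.24^1 = 0.415872
C(3,3)·0.76^3·0.24^0 = 0.438976
Sum = 0.8548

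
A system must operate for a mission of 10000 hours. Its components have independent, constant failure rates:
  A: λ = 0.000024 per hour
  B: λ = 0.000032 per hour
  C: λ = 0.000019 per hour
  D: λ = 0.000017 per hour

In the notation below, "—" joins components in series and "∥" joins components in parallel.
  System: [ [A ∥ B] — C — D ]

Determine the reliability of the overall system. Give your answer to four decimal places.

R(A) = exp(−0.000024 × 10000) = 0.786628
R(B) = exp(−0.000032 × 10000) = 0.726149
R(C) = exp(−0.000019 × 10000) = 0.826959
R(D) = exp(−0.000017 × 10000) = 0.843665
Parallel (A and B): 1 − (1 − 0.786628)(1 − 0.726149) = 0.941568
Series ([0.941568], C, and D): 0.941568 × 0.826959 × 0.843665 = 0.6569

0.6569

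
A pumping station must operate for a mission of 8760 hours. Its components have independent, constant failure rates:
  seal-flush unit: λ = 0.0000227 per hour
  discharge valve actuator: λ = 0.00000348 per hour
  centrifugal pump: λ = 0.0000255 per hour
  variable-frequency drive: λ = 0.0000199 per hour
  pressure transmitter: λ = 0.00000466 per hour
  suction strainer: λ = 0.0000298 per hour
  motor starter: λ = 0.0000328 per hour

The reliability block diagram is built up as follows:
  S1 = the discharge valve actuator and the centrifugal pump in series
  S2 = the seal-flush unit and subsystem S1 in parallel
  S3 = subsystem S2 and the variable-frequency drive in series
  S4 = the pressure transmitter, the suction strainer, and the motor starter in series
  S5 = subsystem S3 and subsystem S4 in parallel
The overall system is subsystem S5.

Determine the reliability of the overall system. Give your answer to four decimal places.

0.9137

R(seal-flush unit) = exp(−0.0000227 × 8760) = 0.819671
R(discharge valve actuator) = exp(−0.00000348 × 8760) = 0.969975
R(centrifugal pump) = exp(−0.0000255 × 8760) = 0.799811
R(variable-frequency drive) = exp(−0.0000199 × 8760) = 0.840025
R(pressure transmitter) = exp(−0.00000466 × 8760) = 0.960000
R(suction strainer) = exp(−0.0000298 × 8760) = 0.770244
R(motor starter) = exp(−0.0000328 × 8760) = 0.750266
Series (discharge valve actuator and centrifugal pump): 0.969975 × 0.799811 = 0.775797
Parallel (seal-flush unit and [0.775797]): 1 − (1 − 0.819671)(1 − 0.775797) = 0.959570
Series ([0.959570] and variable-frequency drive): 0.959570 × 0.840025 = 0.806063
Series (pressure transmitter, suction strainer, and motor starter): 0.960000 × 0.770244 × 0.750266 = 0.554772
Parallel ([0.806063] and [0.554772]): 1 − (1 − 0.806063)(1 − 0.554772) = 0.9137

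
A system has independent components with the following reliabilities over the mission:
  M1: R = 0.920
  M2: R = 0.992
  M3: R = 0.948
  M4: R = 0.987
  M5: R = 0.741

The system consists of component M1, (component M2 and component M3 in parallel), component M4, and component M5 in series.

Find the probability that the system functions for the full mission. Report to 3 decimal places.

0.673

Parallel (M2 and M3): 1 − (1 − 0.99200)(1 − 0.94800) = 0.99958
Series (M1, [0.99958], M4, and M5): 0.92000 × 0.99958 × 0.98700 × 0.74100 = 0.673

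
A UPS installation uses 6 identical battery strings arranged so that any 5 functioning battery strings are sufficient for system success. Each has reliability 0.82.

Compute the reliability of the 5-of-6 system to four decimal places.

R = Σ_{i=5}^{6} C(6,i) p^i (1−p)^{6−i} with p = 0.82
C(6,5)·0.82^5·0.18^1 = 0.400399
C(6,6)·0.82^6·0.18^0 = 0.304007
Sum = 0.7044

0.7044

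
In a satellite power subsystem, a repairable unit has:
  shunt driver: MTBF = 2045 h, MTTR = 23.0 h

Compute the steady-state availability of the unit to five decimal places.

0.98888

A(shunt driver) = MTBF/(MTBF+MTTR) = 2045/(2045+23.0) = 0.98888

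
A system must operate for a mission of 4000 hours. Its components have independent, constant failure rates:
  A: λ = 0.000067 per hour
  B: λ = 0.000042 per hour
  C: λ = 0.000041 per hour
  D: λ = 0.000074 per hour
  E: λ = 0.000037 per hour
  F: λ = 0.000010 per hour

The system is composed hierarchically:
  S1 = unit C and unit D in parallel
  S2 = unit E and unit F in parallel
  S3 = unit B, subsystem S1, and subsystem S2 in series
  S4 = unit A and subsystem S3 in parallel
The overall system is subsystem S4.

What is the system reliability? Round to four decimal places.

0.9549

R(A) = exp(−0.000067 × 4000) = 0.764908
R(B) = exp(−0.000042 × 4000) = 0.845354
R(C) = exp(−0.000041 × 4000) = 0.848742
R(D) = exp(−0.000074 × 4000) = 0.743787
R(E) = exp(−0.000037 × 4000) = 0.862431
R(F) = exp(−0.000010 × 4000) = 0.960789
Parallel (C and D): 1 − (1 − 0.848742)(1 − 0.743787) = 0.961246
Parallel (E and F): 1 − (1 − 0.862431)(1 − 0.960789) = 0.994606
Series (B, [0.961246], and [0.994606]): 0.845354 × 0.961246 × 0.994606 = 0.808210
Parallel (A and [0.808210]): 1 − (1 − 0.764908)(1 − 0.808210) = 0.9549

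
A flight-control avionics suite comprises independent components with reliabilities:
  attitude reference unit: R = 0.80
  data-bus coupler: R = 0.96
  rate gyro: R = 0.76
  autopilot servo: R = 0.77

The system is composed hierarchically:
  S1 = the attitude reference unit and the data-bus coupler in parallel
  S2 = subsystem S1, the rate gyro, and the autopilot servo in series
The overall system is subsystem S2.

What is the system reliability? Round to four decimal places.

0.5805

Parallel (attitude reference unit and data-bus coupler): 1 − (1 − 0.800000)(1 − 0.960000) = 0.992000
Series ([0.992000], rate gyro, and autopilot servo): 0.992000 × 0.760000 × 0.770000 = 0.5805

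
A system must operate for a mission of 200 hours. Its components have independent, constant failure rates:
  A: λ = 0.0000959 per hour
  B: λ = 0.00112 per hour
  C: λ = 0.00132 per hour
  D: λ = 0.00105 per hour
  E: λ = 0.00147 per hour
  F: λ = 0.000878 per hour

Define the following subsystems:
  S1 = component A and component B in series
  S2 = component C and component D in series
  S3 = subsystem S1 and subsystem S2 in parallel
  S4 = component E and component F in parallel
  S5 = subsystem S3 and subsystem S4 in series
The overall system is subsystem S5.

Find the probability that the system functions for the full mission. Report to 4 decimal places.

R(A) = exp(−0.0000959 × 200) = 0.981003
R(B) = exp(−0.00112 × 200) = 0.799315
R(C) = exp(−0.00132 × 200) = 0.767974
R(D) = exp(−0.00105 × 200) = 0.810584
R(E) = exp(−0.00147 × 200) = 0.745276
R(F) = exp(−0.000878 × 200) = 0.838953
Series (A and B): 0.981003 × 0.799315 = 0.784130
Series (C and D): 0.767974 × 0.810584 = 0.622507
Parallel ([0.784130] and [0.622507]): 1 − (1 − 0.784130)(1 − 0.622507) = 0.918511
Parallel (E and F): 1 − (1 − 0.745276)(1 − 0.838953) = 0.958977
Series ([0.918511] and [0.958977]): 0.918511 × 0.958977 = 0.8808

0.8808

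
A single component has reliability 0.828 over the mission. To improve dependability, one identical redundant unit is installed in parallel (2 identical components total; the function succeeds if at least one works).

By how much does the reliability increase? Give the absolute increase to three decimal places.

R_before = 0.828
R_after = 1 − (1 − 0.828)^2 = 0.970
ΔR = 0.970 − 0.828 = 0.142

0.142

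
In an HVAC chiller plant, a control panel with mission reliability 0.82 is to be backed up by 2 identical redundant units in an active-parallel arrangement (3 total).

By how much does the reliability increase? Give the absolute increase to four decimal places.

R_before = 0.82
R_after = 1 − (1 − 0.82)^3 = 0.9942
ΔR = 0.9942 − 0.82 = 0.1742

0.1742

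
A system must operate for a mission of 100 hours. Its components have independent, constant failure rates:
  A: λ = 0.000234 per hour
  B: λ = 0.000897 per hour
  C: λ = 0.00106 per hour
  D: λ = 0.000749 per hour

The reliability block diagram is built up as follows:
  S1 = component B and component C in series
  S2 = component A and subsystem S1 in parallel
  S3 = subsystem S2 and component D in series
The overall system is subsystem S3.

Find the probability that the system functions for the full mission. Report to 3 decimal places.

R(A) = exp(−0.000234 × 100) = 0.97687
R(B) = exp(−0.000897 × 100) = 0.91421
R(C) = exp(−0.00106 × 100) = 0.89942
R(D) = exp(−0.000749 × 100) = 0.92784
Series (B and C): 0.91421 × 0.89942 = 0.82226
Parallel (A and [0.82226]): 1 − (1 − 0.97687)(1 − 0.82226) = 0.99589
Series ([0.99589] and D): 0.99589 × 0.92784 = 0.924

0.924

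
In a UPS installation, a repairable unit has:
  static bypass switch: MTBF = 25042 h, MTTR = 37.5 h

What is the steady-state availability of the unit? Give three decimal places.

0.999

A(static bypass switch) = MTBF/(MTBF+MTTR) = 25042/(25042+37.5) = 0.999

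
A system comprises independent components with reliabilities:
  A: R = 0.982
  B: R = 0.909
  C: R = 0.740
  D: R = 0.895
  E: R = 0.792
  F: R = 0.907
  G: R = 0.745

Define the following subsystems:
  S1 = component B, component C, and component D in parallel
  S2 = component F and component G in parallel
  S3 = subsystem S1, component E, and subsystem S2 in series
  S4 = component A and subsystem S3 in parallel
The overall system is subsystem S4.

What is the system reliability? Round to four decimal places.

0.9959

Parallel (B, C, and D): 1 − (1 − 0.909000)(1 − 0.740000)(1 − 0.895000) = 0.997516
Parallel (F and G): 1 − (1 − 0.907000)(1 − 0.745000) = 0.976285
Series ([0.997516], E, and [0.976285]): 0.997516 × 0.792000 × 0.976285 = 0.771297
Parallel (A and [0.771297]): 1 − (1 − 0.982000)(1 − 0.771297) = 0.9959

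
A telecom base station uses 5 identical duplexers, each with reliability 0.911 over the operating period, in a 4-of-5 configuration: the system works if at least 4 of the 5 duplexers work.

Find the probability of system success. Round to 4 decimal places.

0.9340

R = Σ_{i=4}^{5} C(5,i) p^i (1−p)^{5−i} with p = 0.911
C(5,4)·0.911^4·0.089^1 = 0.306502
C(5,5)·0.911^5·0.089^0 = 0.627468
Sum = 0.9340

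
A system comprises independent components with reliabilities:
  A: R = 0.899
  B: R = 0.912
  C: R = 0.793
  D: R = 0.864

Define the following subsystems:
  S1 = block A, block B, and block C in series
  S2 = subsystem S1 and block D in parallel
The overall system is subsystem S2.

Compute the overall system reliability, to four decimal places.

0.9524

Series (A, B, and C): 0.899000 × 0.912000 × 0.793000 = 0.650171
Parallel ([0.650171] and D): 1 − (1 − 0.650171)(1 − 0.864000) = 0.9524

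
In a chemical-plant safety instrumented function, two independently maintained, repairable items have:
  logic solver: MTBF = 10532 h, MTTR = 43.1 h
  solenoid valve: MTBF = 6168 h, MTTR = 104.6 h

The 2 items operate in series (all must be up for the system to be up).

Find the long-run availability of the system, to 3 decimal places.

0.979

A(logic solver) = MTBF/(MTBF+MTTR) = 10532/(10532+43.1) = 0.995924
A(solenoid valve) = MTBF/(MTBF+MTTR) = 6168/(6168+104.6) = 0.983324
Series availability: 0.995924 × 0.983324 = 0.979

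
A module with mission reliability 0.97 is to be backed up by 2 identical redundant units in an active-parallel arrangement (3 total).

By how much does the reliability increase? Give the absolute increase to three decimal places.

R_before = 0.97
R_after = 1 − (1 − 0.97)^3 = 1.000
ΔR = 1.000 − 0.97 = 0.030

0.030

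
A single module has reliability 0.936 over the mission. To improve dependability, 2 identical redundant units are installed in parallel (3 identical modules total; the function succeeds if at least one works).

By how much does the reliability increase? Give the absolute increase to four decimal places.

R_before = 0.936
R_after = 1 − (1 − 0.936)^3 = 0.9997
ΔR = 0.9997 − 0.936 = 0.0637

0.0637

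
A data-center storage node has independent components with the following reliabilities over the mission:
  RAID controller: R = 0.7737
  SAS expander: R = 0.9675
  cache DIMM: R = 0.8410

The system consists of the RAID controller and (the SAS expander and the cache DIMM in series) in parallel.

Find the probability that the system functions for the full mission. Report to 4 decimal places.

0.9578

Series (SAS expander and cache DIMM): 0.967500 × 0.841000 = 0.813668
Parallel (RAID controller and [0.813668]): 1 − (1 − 0.773700)(1 − 0.813668) = 0.9578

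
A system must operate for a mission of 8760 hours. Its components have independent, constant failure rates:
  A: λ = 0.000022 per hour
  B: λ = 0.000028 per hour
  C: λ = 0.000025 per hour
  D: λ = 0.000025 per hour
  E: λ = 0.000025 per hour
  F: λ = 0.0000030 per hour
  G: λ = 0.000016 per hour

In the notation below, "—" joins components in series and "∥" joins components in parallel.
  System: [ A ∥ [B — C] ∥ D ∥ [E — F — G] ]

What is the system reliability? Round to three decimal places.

0.996

R(A) = exp(−0.000022 × 8760) = 0.82471
R(B) = exp(−0.000028 × 8760) = 0.78249
R(C) = exp(−0.000025 × 8760) = 0.80332
R(D) = exp(−0.000025 × 8760) = 0.80332
R(E) = exp(−0.000025 × 8760) = 0.80332
R(F) = exp(−0.0000030 × 8760) = 0.97406
R(G) = exp(−0.000016 × 8760) = 0.86922
Series (B and C): 0.78249 × 0.80332 = 0.62859
Series (E, F, and G): 0.80332 × 0.97406 × 0.86922 = 0.68015
Parallel (A, [0.62859], D, and [0.68015]): 1 − (1 − 0.82471)(1 − 0.62859)(1 − 0.80332)(1 − 0.68015) = 0.996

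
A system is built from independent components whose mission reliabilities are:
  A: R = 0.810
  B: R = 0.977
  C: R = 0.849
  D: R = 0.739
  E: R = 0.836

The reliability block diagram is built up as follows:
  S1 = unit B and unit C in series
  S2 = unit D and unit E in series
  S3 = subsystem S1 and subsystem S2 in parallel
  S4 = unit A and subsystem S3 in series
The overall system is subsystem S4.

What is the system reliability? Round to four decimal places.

0.7572

Series (B and C): 0.977000 × 0.849000 = 0.829473
Series (D and E): 0.739000 × 0.836000 = 0.617804
Parallel ([0.829473] and [0.617804]): 1 − (1 − 0.829473)(1 − 0.617804) = 0.934825
Series (A and [0.934825]): 0.810000 × 0.934825 = 0.7572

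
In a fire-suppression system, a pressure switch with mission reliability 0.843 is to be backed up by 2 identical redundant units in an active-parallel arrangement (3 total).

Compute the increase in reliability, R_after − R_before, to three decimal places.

R_before = 0.843
R_after = 1 − (1 − 0.843)^3 = 0.996
ΔR = 0.996 − 0.843 = 0.153

0.153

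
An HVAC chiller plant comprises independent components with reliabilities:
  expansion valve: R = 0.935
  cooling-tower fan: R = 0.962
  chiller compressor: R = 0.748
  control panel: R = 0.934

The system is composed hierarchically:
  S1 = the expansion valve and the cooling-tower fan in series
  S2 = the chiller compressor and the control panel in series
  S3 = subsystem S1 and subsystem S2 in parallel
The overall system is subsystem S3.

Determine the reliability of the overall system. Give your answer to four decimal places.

Series (expansion valve and cooling-tower fan): 0.935000 × 0.962000 = 0.899470
Series (chiller compressor and control panel): 0.748000 × 0.934000 = 0.698632
Parallel ([0.899470] and [0.698632]): 1 − (1 − 0.899470)(1 − 0.698632) = 0.9697

0.9697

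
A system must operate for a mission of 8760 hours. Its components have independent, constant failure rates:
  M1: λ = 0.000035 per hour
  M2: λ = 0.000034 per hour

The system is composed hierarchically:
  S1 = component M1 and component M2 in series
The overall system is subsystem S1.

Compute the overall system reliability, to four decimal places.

0.5464

R(M1) = exp(−0.000035 × 8760) = 0.735945
R(M2) = exp(−0.000034 × 8760) = 0.742420
Series (M1 and M2): 0.735945 × 0.742420 = 0.5464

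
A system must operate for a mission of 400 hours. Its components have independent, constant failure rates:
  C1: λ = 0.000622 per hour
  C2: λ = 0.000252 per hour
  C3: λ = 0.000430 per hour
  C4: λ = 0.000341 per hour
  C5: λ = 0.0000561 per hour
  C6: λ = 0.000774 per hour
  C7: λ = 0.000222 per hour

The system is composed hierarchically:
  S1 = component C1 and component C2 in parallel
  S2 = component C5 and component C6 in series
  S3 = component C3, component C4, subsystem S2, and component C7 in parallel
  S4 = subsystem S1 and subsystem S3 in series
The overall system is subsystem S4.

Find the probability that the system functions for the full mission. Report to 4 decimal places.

R(C1) = exp(−0.000622 × 400) = 0.779736
R(C2) = exp(−0.000252 × 400) = 0.904114
R(C3) = exp(−0.000430 × 400) = 0.841979
R(C4) = exp(−0.000341 × 400) = 0.872494
R(C5) = exp(−0.0000561 × 400) = 0.977810
R(C6) = exp(−0.000774 × 400) = 0.733740
R(C7) = exp(−0.000222 × 400) = 0.915029
Parallel (C1 and C2): 1 − (1 − 0.779736)(1 − 0.904114) = 0.978880
Series (C5 and C6): 0.977810 × 0.733740 = 0.717458
Parallel (C3, C4, [0.717458], and C7): 1 − (1 − 0.841979)(1 − 0.872494)(1 − 0.717458)(1 − 0.915029) = 0.999516
Series ([0.978880] and [0.999516]): 0.978880 × 0.999516 = 0.9784

0.9784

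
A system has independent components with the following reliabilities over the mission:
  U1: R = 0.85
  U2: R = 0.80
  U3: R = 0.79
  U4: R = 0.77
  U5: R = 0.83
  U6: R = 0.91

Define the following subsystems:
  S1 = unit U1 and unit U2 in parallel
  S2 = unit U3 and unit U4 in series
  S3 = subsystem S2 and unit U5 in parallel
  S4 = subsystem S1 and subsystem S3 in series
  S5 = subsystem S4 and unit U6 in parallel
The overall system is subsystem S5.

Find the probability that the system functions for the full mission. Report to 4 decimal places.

Parallel (U1 and U2): 1 − (1 − 0.850000)(1 − 0.800000) = 0.970000
Series (U3 and U4): 0.790000 × 0.770000 = 0.608300
Parallel ([0.608300] and U5): 1 − (1 − 0.608300)(1 − 0.830000) = 0.933411
Series ([0.970000] and [0.933411]): 0.970000 × 0.933411 = 0.905409
Parallel ([0.905409] and U6): 1 − (1 − 0.905409)(1 − 0.910000) = 0.9915

0.9915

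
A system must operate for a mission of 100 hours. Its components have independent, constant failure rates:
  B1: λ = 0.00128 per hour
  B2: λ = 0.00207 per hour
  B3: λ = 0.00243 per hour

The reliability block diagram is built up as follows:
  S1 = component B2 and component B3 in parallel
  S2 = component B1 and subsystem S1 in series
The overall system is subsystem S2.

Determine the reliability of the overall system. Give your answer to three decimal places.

0.844

R(B1) = exp(−0.00128 × 100) = 0.87985
R(B2) = exp(−0.00207 × 100) = 0.81302
R(B3) = exp(−0.00243 × 100) = 0.78427
Parallel (B2 and B3): 1 − (1 − 0.81302)(1 − 0.78427) = 0.95966
Series (B1 and [0.95966]): 0.87985 × 0.95966 = 0.844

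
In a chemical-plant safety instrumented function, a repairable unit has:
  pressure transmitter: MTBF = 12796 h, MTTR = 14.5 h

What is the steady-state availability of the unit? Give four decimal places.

0.9989

A(pressure transmitter) = MTBF/(MTBF+MTTR) = 12796/(12796+14.5) = 0.9989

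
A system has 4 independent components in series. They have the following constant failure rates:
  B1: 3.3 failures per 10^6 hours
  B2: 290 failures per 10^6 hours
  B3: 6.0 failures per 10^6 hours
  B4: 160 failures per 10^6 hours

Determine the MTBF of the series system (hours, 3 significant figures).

Series of exponential components: λ_sys = Σ λ_i
λ_sys = 0.0000033 + 0.00029 + 0.0000060 + 0.00016 = 4.5930e-04 /h
MTBF = 1 / λ_sys = 2180 h

2180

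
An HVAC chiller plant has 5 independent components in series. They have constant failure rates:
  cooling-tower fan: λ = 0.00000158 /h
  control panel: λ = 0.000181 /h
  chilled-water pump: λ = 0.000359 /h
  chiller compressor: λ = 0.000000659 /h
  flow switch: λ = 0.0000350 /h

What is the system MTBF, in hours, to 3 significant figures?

Series of exponential components: λ_sys = Σ λ_i
λ_sys = 0.00000158 + 0.000181 + 0.000359 + 0.000000659 + 0.0000350 = 5.7724e-04 /h
MTBF = 1 / λ_sys = 1730 h

1730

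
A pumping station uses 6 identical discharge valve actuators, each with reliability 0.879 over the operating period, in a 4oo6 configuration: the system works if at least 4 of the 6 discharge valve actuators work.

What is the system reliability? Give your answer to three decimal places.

R = Σ_{i=4}^{6} C(6,i) p^i (1−p)^{6−i} with p = 0.879
C(6,4)·0.879^4·0.121^2 = 0.13110
C(6,5)·0.879^5·0.121^1 = 0.38096
C(6,6)·0.879^6·0.121^0 = 0.46125
Sum = 0.973

0.973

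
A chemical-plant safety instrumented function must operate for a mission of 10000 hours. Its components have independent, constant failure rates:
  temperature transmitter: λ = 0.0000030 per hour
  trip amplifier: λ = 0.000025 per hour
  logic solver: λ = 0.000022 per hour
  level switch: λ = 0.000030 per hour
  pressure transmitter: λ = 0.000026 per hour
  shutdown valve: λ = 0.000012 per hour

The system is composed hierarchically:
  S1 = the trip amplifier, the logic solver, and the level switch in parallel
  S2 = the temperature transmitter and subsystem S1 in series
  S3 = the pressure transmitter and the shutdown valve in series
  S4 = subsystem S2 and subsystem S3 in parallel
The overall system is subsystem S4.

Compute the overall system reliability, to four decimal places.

R(temperature transmitter) = exp(−0.0000030 × 10000) = 0.970446
R(trip amplifier) = exp(−0.000025 × 10000) = 0.778801
R(logic solver) = exp(−0.000022 × 10000) = 0.802519
R(level switch) = exp(−0.000030 × 10000) = 0.740818
R(pressure transmitter) = exp(−0.000026 × 10000) = 0.771052
R(shutdown valve) = exp(−0.000012 × 10000) = 0.886920
Parallel (trip amplifier, logic solver, and level switch): 1 − (1 − 0.778801)(1 − 0.802519)(1 − 0.740818) = 0.988678
Series (temperature transmitter and [0.988678]): 0.970446 × 0.988678 = 0.959459
Series (pressure transmitter and shutdown valve): 0.771052 × 0.886920 = 0.683861
Parallel ([0.959459] and [0.683861]): 1 − (1 − 0.959459)(1 − 0.683861) = 0.9872

0.9872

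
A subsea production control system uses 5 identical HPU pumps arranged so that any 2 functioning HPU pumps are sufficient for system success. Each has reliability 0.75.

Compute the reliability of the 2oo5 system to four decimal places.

R = Σ_{i=2}^{5} C(5,i) p^i (1−p)^{5−i} with p = 0.75
C(5,2)·0.75^2·0.25^3 = 0.087891
C(5,3)·0.75^3·0.25^2 = 0.263672
C(5,4)·0.75^4·0.25^1 = 0.395508
C(5,5)·0.75^5·0.25^0 = 0.237305
Sum = 0.9844

0.9844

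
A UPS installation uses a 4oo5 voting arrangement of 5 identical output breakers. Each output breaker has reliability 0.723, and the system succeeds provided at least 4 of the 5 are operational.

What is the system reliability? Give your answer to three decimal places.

0.576

R = Σ_{i=4}^{5} C(5,i) p^i (1−p)^{5−i} with p = 0.723
C(5,4)·0.723^4·0.277^1 = 0.37845
C(5,5)·0.723^5·0.277^0 = 0.19756
Sum = 0.576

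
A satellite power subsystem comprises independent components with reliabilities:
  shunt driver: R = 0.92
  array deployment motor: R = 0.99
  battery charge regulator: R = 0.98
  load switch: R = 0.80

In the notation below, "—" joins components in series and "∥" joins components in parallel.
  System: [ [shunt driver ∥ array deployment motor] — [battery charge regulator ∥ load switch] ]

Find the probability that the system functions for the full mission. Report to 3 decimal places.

0.995

Parallel (shunt driver and array deployment motor): 1 − (1 − 0.92000)(1 − 0.99000) = 0.99920
Parallel (battery charge regulator and load switch): 1 − (1 − 0.98000)(1 − 0.80000) = 0.99600
Series ([0.99920] and [0.99600]): 0.99920 × 0.99600 = 0.995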